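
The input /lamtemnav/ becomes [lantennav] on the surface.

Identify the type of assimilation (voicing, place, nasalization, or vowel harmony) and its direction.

place assimilation, regressive

/m/→[n] /m/→[n].
Each target copies a feature from the following segment, so the direction is regressive.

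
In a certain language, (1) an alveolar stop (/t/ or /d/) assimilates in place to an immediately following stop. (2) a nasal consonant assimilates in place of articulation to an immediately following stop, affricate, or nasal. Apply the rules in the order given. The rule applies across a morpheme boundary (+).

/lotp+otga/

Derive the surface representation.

[lopp+okga]

Rule 1: /t/ before /p/ (labial) → [p]
Rule 1: /t/ before /g/ (velar) → [k]
After rule 1: lopp+okga
Rule 2: no segment meets the rule's conditions; no change.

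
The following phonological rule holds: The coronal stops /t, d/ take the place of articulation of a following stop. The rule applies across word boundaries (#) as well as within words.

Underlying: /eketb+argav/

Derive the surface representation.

/t/ before /b/ (labial) → [p]

[ekepb+argav]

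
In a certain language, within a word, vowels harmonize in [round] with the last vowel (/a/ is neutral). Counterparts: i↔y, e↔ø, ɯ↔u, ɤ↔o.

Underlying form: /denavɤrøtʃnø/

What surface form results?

[dønavorøtʃnø]

/e/ harmonizes with /ø/ ([+round]) → [ø]
/ɤ/ harmonizes with /ø/ ([+round]) → [o]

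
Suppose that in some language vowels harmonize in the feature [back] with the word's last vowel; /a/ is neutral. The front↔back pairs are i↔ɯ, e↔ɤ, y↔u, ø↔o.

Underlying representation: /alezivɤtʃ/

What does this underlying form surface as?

[alɤzɯvɤtʃ]

/e/ harmonizes with /ɤ/ ([+back]) → [ɤ]
/i/ harmonizes with /ɤ/ ([+back]) → [ɯ]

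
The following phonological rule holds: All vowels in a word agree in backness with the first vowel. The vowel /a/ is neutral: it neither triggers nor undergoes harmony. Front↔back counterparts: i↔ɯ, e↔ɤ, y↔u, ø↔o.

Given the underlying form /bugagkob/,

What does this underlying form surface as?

[bugagkob]

no segment meets the rule's conditions; no change.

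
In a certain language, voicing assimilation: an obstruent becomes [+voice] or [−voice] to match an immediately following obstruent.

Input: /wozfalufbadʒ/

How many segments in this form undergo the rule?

2

/z/ before /f/ (voiceless) → [s]
/f/ before /b/ (voiced) → [v]
2 segments change.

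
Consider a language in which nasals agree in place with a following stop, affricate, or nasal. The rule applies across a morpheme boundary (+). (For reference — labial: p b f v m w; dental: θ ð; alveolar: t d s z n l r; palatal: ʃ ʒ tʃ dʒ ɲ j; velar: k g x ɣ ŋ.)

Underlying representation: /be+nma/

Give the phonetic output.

/n/ before /m/ (labial) → [m]

[be+mma]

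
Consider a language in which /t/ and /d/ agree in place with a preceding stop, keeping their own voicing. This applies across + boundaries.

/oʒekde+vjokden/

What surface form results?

[oʒekge+vjokgen]

/d/ after /k/ (velar) → [g]
/d/ after /k/ (velar) → [g]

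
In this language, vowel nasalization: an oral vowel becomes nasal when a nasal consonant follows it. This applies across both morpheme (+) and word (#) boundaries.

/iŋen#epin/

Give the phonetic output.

/i/ before nasal /ŋ/ → [ĩ]
/e/ before nasal /n/ → [ẽ]
/i/ before nasal /n/ → [ĩ]

[ĩŋẽn#epĩn]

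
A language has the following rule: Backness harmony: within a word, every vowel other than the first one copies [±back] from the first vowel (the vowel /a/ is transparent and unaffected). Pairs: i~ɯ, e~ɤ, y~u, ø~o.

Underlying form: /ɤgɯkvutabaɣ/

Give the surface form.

no segment meets the rule's conditions; no change.

[ɤgɯkvutabaɣ]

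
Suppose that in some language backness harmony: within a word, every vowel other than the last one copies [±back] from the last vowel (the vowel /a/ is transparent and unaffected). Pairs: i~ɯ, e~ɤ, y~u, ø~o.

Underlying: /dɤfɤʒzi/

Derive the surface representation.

/ɤ/ harmonizes with /i/ ([-back]) → [e]
/ɤ/ harmonizes with /i/ ([-back]) → [e]

[defeʒzi]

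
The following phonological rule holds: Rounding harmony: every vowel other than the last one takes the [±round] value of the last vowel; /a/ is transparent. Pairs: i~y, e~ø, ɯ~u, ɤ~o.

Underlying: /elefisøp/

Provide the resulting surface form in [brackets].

[øløfysøp]

/e/ harmonizes with /ø/ ([+round]) → [ø]
/e/ harmonizes with /ø/ ([+round]) → [ø]
/i/ harmonizes with /ø/ ([+round]) → [y]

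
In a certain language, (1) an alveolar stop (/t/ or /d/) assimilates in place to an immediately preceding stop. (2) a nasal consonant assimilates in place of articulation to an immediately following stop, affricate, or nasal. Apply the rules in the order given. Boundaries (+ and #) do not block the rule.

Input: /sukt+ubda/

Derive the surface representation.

Rule 1: /t/ after /k/ (velar) → [k]
Rule 1: /d/ after /b/ (labial) → [b]
After rule 1: sukk+ubba
Rule 2: no segment meets the rule's conditions; no change.

[sukk+ubba]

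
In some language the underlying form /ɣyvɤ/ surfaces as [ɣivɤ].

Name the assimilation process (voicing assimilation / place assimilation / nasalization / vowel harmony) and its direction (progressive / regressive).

vowel harmony, regressive

/y/→[i].
Vowels agree with the last vowel, so the harmony is regressive.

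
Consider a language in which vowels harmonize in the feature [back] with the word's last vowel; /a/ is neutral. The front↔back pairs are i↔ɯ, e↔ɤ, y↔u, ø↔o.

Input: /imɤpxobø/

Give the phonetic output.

/ɤ/ harmonizes with /ø/ ([-back]) → [e]
/o/ harmonizes with /ø/ ([-back]) → [ø]

[imepxøbø]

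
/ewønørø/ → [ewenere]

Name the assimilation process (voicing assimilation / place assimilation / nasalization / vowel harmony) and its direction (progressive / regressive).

vowel harmony, progressive

/ø/→[e] /ø/→[e] /ø/→[e].
Vowels agree with the first vowel, so the harmony is progressive.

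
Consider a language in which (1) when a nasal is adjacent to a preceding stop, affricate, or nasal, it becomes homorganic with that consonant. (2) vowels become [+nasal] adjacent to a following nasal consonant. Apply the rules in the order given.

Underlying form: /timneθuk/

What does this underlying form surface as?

[tĩmmeθuk]

Rule 1: /n/ after /m/ (labial) → [m]
After rule 1: timmeθuk
Rule 2: /i/ before nasal /m/ → [ĩ]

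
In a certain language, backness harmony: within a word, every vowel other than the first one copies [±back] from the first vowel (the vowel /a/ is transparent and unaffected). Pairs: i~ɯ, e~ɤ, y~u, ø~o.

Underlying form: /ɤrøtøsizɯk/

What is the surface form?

[ɤrotosɯzɯk]

/ø/ harmonizes with /ɤ/ ([+back]) → [o]
/ø/ harmonizes with /ɤ/ ([+back]) → [o]
/i/ harmonizes with /ɤ/ ([+back]) → [ɯ]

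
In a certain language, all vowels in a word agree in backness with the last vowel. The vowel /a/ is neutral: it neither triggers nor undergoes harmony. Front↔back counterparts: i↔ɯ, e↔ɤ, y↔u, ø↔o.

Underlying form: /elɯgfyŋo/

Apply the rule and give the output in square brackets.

/e/ harmonizes with /o/ ([+back]) → [ɤ]
/y/ harmonizes with /o/ ([+back]) → [u]

[ɤlɯgfuŋo]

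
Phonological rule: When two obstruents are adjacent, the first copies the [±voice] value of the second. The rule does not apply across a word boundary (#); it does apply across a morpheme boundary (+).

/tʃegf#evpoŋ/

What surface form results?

[tʃekf#efpoŋ]

/g/ before /f/ (voiceless) → [k]
/v/ before /p/ (voiceless) → [f]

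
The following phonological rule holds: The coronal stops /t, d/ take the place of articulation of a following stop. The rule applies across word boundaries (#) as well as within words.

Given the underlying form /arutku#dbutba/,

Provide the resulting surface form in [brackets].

[arukku#bbupba]

/t/ before /k/ (velar) → [k]
/d/ before /b/ (labial) → [b]
/t/ before /b/ (labial) → [p]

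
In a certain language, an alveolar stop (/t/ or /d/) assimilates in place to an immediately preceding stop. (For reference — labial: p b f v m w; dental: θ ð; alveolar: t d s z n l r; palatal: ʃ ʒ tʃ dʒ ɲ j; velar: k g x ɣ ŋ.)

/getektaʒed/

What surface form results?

/t/ after /k/ (velar) → [k]

[getekkaʒed]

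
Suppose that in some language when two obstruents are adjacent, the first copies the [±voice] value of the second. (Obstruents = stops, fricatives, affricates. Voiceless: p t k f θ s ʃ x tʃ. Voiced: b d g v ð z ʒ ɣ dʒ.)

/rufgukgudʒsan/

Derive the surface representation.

[ruvguggutʃsan]

/f/ before /g/ (voiced) → [v]
/k/ before /g/ (voiced) → [g]
/dʒ/ before /s/ (voiceless) → [tʃ]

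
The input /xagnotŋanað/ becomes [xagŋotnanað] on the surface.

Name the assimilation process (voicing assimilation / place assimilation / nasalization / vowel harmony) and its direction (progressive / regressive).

place assimilation, progressive

/n/→[ŋ] /ŋ/→[n].
Each target copies a feature from the preceding segment, so the direction is progressive.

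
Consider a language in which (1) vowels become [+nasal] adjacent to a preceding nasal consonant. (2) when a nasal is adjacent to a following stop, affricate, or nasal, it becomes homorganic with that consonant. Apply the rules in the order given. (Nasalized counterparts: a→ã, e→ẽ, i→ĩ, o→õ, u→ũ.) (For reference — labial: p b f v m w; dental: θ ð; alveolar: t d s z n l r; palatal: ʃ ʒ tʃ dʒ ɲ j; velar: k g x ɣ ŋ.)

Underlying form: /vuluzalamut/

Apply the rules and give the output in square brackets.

[vuluzalamũt]

Rule 1: /u/ after nasal /m/ → [ũ]
After rule 1: vuluzalamũt
Rule 2: no segment meets the rule's conditions; no change.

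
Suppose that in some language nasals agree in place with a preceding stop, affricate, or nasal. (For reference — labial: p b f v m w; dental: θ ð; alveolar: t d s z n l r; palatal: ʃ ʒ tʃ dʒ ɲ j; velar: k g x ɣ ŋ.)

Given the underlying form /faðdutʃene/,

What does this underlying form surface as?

no segment meets the rule's conditions; no change.

[faðdutʃene]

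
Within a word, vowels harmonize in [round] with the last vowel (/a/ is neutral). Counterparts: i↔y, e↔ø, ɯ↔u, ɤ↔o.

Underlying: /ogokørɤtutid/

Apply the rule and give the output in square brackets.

/o/ harmonizes with /i/ ([-round]) → [ɤ]
/o/ harmonizes with /i/ ([-round]) → [ɤ]
/ø/ harmonizes with /i/ ([-round]) → [e]
/u/ harmonizes with /i/ ([-round]) → [ɯ]

[ɤgɤkerɤtɯtid]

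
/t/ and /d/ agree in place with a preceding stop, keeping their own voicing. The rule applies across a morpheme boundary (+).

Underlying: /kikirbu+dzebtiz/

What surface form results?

/t/ after /b/ (labial) → [p]

[kikirbu+dzebpiz]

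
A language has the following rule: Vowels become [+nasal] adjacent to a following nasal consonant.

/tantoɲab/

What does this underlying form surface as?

[tãntõɲab]

/a/ before nasal /n/ → [ã]
/o/ before nasal /ɲ/ → [õ]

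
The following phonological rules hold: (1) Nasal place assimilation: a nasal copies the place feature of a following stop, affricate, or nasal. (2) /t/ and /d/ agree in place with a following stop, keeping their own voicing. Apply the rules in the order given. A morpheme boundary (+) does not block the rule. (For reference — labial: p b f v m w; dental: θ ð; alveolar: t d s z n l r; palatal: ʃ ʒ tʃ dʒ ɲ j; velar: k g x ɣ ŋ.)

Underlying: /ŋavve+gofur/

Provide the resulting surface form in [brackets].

[ŋavve+gofur]

Rule 1: no segment meets the rule's conditions; no change.
After rule 1: ŋavve+gofur
Rule 2: no segment meets the rule's conditions; no change.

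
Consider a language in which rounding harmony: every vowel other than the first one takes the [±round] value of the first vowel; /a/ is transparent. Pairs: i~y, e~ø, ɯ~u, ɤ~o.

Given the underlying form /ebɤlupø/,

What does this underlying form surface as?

[ebɤlɯpe]

/u/ harmonizes with /e/ ([-round]) → [ɯ]
/ø/ harmonizes with /e/ ([-round]) → [e]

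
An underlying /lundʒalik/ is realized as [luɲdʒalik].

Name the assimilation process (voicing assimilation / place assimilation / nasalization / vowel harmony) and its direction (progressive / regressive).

/n/→[ɲ].
Each target copies a feature from the following segment, so the direction is regressive.

place assimilation, regressive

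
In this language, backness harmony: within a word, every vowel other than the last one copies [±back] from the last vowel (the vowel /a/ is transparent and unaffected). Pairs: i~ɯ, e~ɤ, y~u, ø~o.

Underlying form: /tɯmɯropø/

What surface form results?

/ɯ/ harmonizes with /ø/ ([-back]) → [i]
/ɯ/ harmonizes with /ø/ ([-back]) → [i]
/o/ harmonizes with /ø/ ([-back]) → [ø]

[timirøpø]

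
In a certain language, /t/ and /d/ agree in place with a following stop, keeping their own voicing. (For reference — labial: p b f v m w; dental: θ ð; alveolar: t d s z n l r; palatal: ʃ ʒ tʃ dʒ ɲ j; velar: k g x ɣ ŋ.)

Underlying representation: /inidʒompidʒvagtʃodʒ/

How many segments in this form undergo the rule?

0

No segment meets the rule's conditions.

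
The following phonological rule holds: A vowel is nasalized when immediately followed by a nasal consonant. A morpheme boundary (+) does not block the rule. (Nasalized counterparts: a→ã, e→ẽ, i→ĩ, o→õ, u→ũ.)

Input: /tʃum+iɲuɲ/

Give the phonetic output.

[tʃũm+ĩɲũɲ]

/u/ before nasal /m/ → [ũ]
/i/ before nasal /ɲ/ → [ĩ]
/u/ before nasal /ɲ/ → [ũ]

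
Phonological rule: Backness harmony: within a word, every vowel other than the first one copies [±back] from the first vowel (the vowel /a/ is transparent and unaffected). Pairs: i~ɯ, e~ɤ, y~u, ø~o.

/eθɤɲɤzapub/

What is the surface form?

/ɤ/ harmonizes with /e/ ([-back]) → [e]
/ɤ/ harmonizes with /e/ ([-back]) → [e]
/u/ harmonizes with /e/ ([-back]) → [y]

[eθeɲezapyb]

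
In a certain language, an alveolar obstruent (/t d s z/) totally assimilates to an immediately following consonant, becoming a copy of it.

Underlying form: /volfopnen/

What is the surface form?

[volfopnen]

no segment meets the rule's conditions; no change.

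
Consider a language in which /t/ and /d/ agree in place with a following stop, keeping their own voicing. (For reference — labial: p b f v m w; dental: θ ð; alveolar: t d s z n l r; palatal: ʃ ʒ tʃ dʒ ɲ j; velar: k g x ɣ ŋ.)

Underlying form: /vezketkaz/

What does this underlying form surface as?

[vezkekkaz]

/t/ before /k/ (velar) → [k]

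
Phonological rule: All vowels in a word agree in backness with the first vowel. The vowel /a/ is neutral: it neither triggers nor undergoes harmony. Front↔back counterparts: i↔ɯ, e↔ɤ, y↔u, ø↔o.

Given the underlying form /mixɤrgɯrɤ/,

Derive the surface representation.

[mixergire]

/ɤ/ harmonizes with /i/ ([-back]) → [e]
/ɯ/ harmonizes with /i/ ([-back]) → [i]
/ɤ/ harmonizes with /i/ ([-back]) → [e]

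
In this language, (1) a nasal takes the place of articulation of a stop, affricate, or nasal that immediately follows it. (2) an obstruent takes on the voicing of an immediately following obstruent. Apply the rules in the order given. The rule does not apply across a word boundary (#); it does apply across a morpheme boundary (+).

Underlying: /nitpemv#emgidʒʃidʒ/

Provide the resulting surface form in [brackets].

Rule 1: /m/ before /g/ (velar) → [ŋ]
After rule 1: nitpemv#eŋgidʒʃidʒ
Rule 2: /dʒ/ before /ʃ/ (voiceless) → [tʃ]

[nitpemv#eŋgitʃʃidʒ]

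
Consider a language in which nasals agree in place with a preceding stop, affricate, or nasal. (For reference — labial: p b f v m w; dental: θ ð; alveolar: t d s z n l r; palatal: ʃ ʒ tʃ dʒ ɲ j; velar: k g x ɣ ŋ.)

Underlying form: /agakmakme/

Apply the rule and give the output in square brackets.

[agakŋakŋe]

/m/ after /k/ (velar) → [ŋ]
/m/ after /k/ (velar) → [ŋ]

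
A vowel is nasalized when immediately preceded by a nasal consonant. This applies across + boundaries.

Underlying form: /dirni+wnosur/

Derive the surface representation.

[dirnĩ+wnõsur]

/i/ after nasal /n/ → [ĩ]
/o/ after nasal /n/ → [õ]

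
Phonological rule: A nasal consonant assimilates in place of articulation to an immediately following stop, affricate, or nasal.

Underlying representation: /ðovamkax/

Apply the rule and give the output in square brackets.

[ðovaŋkax]

/m/ before /k/ (velar) → [ŋ]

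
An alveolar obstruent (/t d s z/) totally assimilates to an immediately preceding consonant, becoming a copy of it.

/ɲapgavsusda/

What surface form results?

[ɲapgavvussa]

/s/ after /v/ → [v] (total assimilation)
/d/ after /s/ → [s] (total assimilation)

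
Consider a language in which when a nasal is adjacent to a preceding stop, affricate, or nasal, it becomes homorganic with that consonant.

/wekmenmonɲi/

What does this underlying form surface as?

[wekŋennonni]

/m/ after /k/ (velar) → [ŋ]
/m/ after /n/ (alveolar) → [n]
/ɲ/ after /n/ (alveolar) → [n]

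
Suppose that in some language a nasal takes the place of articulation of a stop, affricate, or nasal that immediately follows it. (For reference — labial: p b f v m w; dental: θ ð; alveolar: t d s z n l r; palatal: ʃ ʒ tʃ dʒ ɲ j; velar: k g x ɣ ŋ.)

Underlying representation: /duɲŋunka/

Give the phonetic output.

[duŋŋuŋka]

/ɲ/ before /ŋ/ (velar) → [ŋ]
/n/ before /k/ (velar) → [ŋ]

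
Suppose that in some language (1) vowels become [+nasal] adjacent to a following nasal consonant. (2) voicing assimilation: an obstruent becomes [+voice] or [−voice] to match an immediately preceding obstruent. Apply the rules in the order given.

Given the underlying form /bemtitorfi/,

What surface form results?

Rule 1: /e/ before nasal /m/ → [ẽ]
After rule 1: bẽmtitorfi
Rule 2: no segment meets the rule's conditions; no change.

[bẽmtitorfi]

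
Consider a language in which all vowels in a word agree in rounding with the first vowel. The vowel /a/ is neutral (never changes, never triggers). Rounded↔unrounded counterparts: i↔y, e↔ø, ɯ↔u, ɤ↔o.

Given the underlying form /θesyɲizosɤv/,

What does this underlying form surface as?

[θesiɲizɤsɤv]

/y/ harmonizes with /e/ ([-round]) → [i]
/o/ harmonizes with /e/ ([-round]) → [ɤ]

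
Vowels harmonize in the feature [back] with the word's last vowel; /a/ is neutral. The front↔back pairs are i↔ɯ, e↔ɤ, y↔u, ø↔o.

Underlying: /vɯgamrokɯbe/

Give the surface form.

[vigamrøkibe]

/ɯ/ harmonizes with /e/ ([-back]) → [i]
/o/ harmonizes with /e/ ([-back]) → [ø]
/ɯ/ harmonizes with /e/ ([-back]) → [i]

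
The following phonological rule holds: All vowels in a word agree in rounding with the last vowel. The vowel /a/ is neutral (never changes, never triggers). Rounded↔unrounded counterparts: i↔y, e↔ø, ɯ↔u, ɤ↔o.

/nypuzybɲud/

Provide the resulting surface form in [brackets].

no segment meets the rule's conditions; no change.

[nypuzybɲud]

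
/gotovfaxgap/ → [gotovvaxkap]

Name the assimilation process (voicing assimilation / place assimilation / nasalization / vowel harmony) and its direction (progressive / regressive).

/f/→[v] /g/→[k].
Each target copies a feature from the preceding segment, so the direction is progressive.

voicing assimilation, progressive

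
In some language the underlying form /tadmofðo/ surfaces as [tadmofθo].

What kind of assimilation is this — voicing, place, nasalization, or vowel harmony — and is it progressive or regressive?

/ð/→[θ].
Each target copies a feature from the preceding segment, so the direction is progressive.

voicing assimilation, progressive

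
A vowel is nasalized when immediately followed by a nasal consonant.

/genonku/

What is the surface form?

/e/ before nasal /n/ → [ẽ]
/o/ before nasal /n/ → [õ]

[gẽnõnku]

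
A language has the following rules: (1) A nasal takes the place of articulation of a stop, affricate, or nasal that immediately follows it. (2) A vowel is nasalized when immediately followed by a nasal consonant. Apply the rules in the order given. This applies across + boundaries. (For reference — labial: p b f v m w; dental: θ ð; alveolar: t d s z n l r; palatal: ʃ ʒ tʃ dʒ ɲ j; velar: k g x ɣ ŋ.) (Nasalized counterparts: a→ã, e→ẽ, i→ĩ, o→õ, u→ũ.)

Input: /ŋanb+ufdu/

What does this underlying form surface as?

Rule 1: /n/ before /b/ (labial) → [m]
After rule 1: ŋamb+ufdu
Rule 2: /a/ before nasal /m/ → [ã]

[ŋãmb+ufdu]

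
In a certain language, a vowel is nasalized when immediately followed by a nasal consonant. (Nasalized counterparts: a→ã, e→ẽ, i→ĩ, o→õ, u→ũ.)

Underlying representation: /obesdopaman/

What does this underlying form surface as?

[obesdopãmãn]

/a/ before nasal /m/ → [ã]
/a/ before nasal /n/ → [ã]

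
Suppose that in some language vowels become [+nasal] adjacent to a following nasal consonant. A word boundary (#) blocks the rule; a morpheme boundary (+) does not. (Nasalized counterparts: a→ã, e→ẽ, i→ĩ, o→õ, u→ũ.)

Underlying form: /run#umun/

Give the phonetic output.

/u/ before nasal /n/ → [ũ]
/u/ before nasal /m/ → [ũ]
/u/ before nasal /n/ → [ũ]

[rũn#ũmũn]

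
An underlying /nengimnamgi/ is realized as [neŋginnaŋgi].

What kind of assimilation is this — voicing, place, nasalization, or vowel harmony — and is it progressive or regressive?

/n/→[ŋ] /m/→[n] /m/→[ŋ].
Each target copies a feature from the following segment, so the direction is regressive.

place assimilation, regressive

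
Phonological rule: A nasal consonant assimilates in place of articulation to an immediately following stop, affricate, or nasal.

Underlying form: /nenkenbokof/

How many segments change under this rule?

2

/n/ before /k/ (velar) → [ŋ]
/n/ before /b/ (labial) → [m]
2 segments change.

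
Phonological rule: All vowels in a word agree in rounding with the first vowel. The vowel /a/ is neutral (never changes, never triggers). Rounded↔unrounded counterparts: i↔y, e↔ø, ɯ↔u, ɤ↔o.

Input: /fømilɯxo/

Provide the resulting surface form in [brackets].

[fømyluxo]

/i/ harmonizes with /ø/ ([+round]) → [y]
/ɯ/ harmonizes with /ø/ ([+round]) → [u]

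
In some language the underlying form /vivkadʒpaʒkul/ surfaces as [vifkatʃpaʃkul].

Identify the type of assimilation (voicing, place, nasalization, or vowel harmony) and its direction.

/v/→[f] /dʒ/→[tʃ] /ʒ/→[ʃ].
Each target copies a feature from the following segment, so the direction is regressive.

voicing assimilation, regressive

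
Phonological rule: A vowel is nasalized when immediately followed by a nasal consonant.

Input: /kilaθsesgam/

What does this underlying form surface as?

/a/ before nasal /m/ → [ã]

[kilaθsesgãm]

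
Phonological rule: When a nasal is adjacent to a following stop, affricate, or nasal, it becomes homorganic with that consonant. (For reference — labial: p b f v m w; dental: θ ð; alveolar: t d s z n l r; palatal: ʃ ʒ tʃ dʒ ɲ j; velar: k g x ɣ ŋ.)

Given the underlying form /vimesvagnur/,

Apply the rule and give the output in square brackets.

no segment meets the rule's conditions; no change.

[vimesvagnur]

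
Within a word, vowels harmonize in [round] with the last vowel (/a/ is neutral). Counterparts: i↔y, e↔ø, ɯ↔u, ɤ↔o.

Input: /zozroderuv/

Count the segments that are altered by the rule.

1

/e/ harmonizes with /u/ ([+round]) → [ø]
1 segment changes.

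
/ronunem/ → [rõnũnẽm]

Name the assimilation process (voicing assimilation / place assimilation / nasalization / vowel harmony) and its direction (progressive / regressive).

/o/→[õ] /u/→[ũ] /e/→[ẽ].
Each target copies a feature from the following segment, so the direction is regressive.

nasalization, regressive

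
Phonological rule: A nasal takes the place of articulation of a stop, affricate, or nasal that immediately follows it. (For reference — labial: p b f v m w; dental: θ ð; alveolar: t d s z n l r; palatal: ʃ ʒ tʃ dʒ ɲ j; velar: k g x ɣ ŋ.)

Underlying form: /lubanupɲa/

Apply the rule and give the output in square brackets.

[lubanupɲa]

no segment meets the rule's conditions; no change.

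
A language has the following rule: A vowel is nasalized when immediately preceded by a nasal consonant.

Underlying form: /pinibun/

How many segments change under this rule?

/i/ after nasal /n/ → [ĩ]
1 segment changes.

1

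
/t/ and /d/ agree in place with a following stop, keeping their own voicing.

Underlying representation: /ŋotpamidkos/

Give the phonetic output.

[ŋoppamigkos]

/t/ before /p/ (labial) → [p]
/d/ before /k/ (velar) → [g]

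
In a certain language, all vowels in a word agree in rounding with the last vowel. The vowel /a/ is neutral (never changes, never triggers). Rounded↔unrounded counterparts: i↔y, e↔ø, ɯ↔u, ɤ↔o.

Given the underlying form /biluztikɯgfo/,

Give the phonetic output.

/i/ harmonizes with /o/ ([+round]) → [y]
/i/ harmonizes with /o/ ([+round]) → [y]
/ɯ/ harmonizes with /o/ ([+round]) → [u]

[byluztykugfo]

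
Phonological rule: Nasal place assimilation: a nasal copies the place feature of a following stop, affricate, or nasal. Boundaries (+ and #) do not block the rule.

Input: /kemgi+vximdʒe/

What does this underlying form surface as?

/m/ before /g/ (velar) → [ŋ]
/m/ before /dʒ/ (palatal) → [ɲ]

[keŋgi+vxiɲdʒe]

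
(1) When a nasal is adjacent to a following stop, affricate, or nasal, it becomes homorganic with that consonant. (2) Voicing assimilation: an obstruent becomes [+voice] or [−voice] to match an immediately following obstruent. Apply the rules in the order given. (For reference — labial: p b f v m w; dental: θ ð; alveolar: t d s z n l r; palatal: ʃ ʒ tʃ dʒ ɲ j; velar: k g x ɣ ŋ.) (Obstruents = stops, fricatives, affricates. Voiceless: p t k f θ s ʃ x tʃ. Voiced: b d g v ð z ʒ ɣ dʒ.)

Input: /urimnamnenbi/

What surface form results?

[urinnannembi]

Rule 1: /m/ before /n/ (alveolar) → [n]
Rule 1: /m/ before /n/ (alveolar) → [n]
Rule 1: /n/ before /b/ (labial) → [m]
After rule 1: urinnannembi
Rule 2: no segment meets the rule's conditions; no change.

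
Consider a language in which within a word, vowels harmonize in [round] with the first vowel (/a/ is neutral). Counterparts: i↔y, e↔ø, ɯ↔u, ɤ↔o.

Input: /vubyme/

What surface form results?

/e/ harmonizes with /u/ ([+round]) → [ø]

[vubymø]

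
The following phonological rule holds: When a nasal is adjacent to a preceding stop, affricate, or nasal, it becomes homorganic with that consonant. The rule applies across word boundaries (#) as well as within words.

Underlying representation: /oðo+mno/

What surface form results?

[oðo+mmo]

/n/ after /m/ (labial) → [m]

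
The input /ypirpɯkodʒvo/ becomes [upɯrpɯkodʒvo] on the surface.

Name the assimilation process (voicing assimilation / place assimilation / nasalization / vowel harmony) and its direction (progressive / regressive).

vowel harmony, regressive

/y/→[u] /i/→[ɯ].
Vowels agree with the last vowel, so the harmony is regressive.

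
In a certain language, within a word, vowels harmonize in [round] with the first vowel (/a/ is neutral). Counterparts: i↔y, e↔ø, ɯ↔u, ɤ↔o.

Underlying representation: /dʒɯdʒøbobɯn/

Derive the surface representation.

[dʒɯdʒebɤbɯn]

/ø/ harmonizes with /ɯ/ ([-round]) → [e]
/o/ harmonizes with /ɯ/ ([-round]) → [ɤ]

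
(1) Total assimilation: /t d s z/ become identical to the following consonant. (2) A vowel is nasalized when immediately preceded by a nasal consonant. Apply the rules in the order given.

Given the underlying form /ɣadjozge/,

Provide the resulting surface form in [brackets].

Rule 1: /d/ before /j/ → [j] (total assimilation)
Rule 1: /z/ before /g/ → [g] (total assimilation)
After rule 1: ɣajjogge
Rule 2: no segment meets the rule's conditions; no change.

[ɣajjogge]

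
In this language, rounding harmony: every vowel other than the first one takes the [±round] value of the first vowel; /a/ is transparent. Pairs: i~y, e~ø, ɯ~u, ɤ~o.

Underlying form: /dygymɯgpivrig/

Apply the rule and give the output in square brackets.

/ɯ/ harmonizes with /y/ ([+round]) → [u]
/i/ harmonizes with /y/ ([+round]) → [y]
/i/ harmonizes with /y/ ([+round]) → [y]

[dygymugpyvryg]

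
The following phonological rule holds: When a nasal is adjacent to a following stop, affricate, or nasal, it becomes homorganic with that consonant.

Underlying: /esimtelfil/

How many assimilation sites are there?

/m/ before /t/ (alveolar) → [n]
1 segment changes.

1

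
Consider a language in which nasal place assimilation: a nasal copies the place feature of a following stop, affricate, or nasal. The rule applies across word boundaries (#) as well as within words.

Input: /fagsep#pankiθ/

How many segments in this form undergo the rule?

1

/n/ before /k/ (velar) → [ŋ]
1 segment changes.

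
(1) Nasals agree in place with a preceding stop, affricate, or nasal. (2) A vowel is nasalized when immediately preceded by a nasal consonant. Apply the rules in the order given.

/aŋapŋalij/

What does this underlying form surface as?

[aŋãpmãlij]

Rule 1: /ŋ/ after /p/ (labial) → [m]
After rule 1: aŋapmalij
Rule 2: /a/ after nasal /ŋ/ → [ã]
Rule 2: /a/ after nasal /m/ → [ã]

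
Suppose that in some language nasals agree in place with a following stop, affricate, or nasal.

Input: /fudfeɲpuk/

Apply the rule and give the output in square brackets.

/ɲ/ before /p/ (labial) → [m]

[fudfempuk]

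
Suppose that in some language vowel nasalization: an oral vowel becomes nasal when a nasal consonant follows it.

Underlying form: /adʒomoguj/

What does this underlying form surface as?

/o/ before nasal /m/ → [õ]

[adʒõmoguj]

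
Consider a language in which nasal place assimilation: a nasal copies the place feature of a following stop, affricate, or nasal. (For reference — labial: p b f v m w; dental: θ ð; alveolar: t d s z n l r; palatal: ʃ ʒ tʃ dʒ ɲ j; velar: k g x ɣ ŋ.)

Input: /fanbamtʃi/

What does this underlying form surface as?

[fambaɲtʃi]

/n/ before /b/ (labial) → [m]
/m/ before /tʃ/ (palatal) → [ɲ]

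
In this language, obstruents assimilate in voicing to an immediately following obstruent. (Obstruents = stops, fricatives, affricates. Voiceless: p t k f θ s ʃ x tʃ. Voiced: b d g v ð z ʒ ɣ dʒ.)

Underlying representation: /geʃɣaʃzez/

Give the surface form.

/ʃ/ before /ɣ/ (voiced) → [ʒ]
/ʃ/ before /z/ (voiced) → [ʒ]

[geʒɣaʒzez]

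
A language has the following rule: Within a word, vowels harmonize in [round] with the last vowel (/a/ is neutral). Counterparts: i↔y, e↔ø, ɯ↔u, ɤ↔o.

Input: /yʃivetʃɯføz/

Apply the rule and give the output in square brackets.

[yʃyvøtʃuføz]

/i/ harmonizes with /ø/ ([+round]) → [y]
/e/ harmonizes with /ø/ ([+round]) → [ø]
/ɯ/ harmonizes with /ø/ ([+round]) → [u]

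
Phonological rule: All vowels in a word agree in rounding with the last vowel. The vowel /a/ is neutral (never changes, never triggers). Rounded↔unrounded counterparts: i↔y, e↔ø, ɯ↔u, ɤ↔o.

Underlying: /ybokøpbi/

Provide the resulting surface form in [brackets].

[ibɤkepbi]

/y/ harmonizes with /i/ ([-round]) → [i]
/o/ harmonizes with /i/ ([-round]) → [ɤ]
/ø/ harmonizes with /i/ ([-round]) → [e]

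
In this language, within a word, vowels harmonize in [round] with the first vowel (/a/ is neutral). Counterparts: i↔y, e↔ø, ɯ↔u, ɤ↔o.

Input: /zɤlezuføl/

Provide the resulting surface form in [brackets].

/u/ harmonizes with /ɤ/ ([-round]) → [ɯ]
/ø/ harmonizes with /ɤ/ ([-round]) → [e]

[zɤlezɯfel]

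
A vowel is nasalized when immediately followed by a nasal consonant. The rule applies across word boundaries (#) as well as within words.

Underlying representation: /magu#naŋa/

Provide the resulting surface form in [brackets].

/u/ before nasal /n/ → [ũ]
/a/ before nasal /ŋ/ → [ã]

[magũ#nãŋa]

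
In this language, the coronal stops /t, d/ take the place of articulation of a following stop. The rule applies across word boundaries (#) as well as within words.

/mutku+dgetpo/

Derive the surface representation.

[mukku+ggeppo]

/t/ before /k/ (velar) → [k]
/d/ before /g/ (velar) → [g]
/t/ before /p/ (labial) → [p]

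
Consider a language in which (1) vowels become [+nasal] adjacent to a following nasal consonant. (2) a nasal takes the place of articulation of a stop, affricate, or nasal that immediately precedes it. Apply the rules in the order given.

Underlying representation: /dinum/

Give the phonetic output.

Rule 1: /i/ before nasal /n/ → [ĩ]
Rule 1: /u/ before nasal /m/ → [ũ]
After rule 1: dĩnũm
Rule 2: no segment meets the rule's conditions; no change.

[dĩnũm]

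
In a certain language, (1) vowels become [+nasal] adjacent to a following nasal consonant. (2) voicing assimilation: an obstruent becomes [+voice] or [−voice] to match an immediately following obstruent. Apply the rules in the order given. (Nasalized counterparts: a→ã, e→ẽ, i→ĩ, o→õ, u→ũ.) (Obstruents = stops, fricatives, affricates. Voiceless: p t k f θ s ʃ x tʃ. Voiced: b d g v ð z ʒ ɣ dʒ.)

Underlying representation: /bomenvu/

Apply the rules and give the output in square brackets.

Rule 1: /o/ before nasal /m/ → [õ]
Rule 1: /e/ before nasal /n/ → [ẽ]
After rule 1: bõmẽnvu
Rule 2: no segment meets the rule's conditions; no change.

[bõmẽnvu]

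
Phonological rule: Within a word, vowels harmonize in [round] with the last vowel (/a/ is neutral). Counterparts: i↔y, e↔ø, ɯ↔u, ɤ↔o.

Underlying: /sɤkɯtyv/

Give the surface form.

/ɤ/ harmonizes with /y/ ([+round]) → [o]
/ɯ/ harmonizes with /y/ ([+round]) → [u]

[sokutyv]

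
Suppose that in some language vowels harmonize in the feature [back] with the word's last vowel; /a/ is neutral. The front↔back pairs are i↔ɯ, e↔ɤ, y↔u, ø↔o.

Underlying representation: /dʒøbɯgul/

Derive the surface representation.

/ø/ harmonizes with /u/ ([+back]) → [o]

[dʒobɯgul]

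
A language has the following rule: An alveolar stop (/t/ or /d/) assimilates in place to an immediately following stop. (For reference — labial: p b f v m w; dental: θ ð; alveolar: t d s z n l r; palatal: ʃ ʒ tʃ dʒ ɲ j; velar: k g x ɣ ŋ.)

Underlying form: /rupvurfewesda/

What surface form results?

[rupvurfewesda]

no segment meets the rule's conditions; no change.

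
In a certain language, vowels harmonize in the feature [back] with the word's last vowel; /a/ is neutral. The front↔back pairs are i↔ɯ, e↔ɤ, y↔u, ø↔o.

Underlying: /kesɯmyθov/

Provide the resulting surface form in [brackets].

[kɤsɯmuθov]

/e/ harmonizes with /o/ ([+back]) → [ɤ]
/y/ harmonizes with /o/ ([+back]) → [u]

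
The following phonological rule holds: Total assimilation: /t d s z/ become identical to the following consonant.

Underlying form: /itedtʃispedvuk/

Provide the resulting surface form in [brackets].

/d/ before /tʃ/ → [tʃ] (total assimilation)
/s/ before /p/ → [p] (total assimilation)
/d/ before /v/ → [v] (total assimilation)

[itetʃtʃippevvuk]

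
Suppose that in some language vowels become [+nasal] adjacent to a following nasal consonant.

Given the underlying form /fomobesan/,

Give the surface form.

/o/ before nasal /m/ → [õ]
/a/ before nasal /n/ → [ã]

[fõmobesãn]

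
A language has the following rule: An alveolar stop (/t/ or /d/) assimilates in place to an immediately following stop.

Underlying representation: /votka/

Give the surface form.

/t/ before /k/ (velar) → [k]

[vokka]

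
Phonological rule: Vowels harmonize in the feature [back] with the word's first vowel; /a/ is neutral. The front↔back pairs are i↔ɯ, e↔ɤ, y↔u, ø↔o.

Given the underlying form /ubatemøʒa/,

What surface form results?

[ubatɤmoʒa]

/e/ harmonizes with /u/ ([+back]) → [ɤ]
/ø/ harmonizes with /u/ ([+back]) → [o]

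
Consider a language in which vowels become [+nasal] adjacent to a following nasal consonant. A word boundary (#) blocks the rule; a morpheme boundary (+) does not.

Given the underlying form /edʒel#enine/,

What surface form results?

/e/ before nasal /n/ → [ẽ]
/i/ before nasal /n/ → [ĩ]

[edʒel#ẽnĩne]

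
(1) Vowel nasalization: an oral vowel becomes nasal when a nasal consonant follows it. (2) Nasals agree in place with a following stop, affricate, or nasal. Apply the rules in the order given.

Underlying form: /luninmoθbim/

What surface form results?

Rule 1: /u/ before nasal /n/ → [ũ]
Rule 1: /i/ before nasal /n/ → [ĩ]
Rule 1: /i/ before nasal /m/ → [ĩ]
After rule 1: lũnĩnmoθbĩm
Rule 2: /n/ before /m/ (labial) → [m]

[lũnĩmmoθbĩm]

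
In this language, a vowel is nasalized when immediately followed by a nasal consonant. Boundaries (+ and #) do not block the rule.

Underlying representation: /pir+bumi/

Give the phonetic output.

/u/ before nasal /m/ → [ũ]

[pir+bũmi]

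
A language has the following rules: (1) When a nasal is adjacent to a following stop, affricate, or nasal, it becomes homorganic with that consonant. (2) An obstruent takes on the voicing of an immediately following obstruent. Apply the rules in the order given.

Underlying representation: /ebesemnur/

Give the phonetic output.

Rule 1: /m/ before /n/ (alveolar) → [n]
After rule 1: ebesennur
Rule 2: no segment meets the rule's conditions; no change.

[ebesennur]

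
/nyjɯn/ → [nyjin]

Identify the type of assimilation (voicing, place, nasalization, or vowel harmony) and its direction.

/ɯ/→[i].
Vowels agree with the first vowel, so the harmony is progressive.

vowel harmony, progressive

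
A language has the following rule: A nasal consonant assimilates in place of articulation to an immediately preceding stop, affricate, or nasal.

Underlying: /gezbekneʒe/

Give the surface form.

/n/ after /k/ (velar) → [ŋ]

[gezbekŋeʒe]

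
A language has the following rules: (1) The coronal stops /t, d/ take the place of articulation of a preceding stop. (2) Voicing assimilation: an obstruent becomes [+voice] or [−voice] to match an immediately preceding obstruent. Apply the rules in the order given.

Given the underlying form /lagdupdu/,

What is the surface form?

Rule 1: /d/ after /g/ (velar) → [g]
Rule 1: /d/ after /p/ (labial) → [b]
After rule 1: laggupbu
Rule 2: /b/ after /p/ (voiceless) → [p]

[lagguppu]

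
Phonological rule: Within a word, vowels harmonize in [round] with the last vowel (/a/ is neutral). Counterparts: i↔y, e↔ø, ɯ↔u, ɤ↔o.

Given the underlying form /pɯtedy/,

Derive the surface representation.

/ɯ/ harmonizes with /y/ ([+round]) → [u]
/e/ harmonizes with /y/ ([+round]) → [ø]

[putødy]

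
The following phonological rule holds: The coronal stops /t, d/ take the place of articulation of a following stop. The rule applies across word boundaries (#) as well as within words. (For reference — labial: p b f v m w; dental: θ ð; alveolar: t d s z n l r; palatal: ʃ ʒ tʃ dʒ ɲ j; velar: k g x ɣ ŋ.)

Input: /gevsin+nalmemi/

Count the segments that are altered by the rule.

0

No segment meets the rule's conditions.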